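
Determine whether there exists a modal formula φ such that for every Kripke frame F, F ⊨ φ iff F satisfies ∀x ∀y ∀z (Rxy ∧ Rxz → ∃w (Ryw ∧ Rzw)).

Definable; ◇□r → □◇r defines it

The condition is convergence. A defining modal formula is ◇□r → □◇r.
Suppose ◇□r→□◇r is valid. Take Rxy, Rxz and set V(r)={w : Ryw}. Then □r at y so ◇□r at x, so □◇r at x, so ◇r at z, giving w with Rzw and Ryw.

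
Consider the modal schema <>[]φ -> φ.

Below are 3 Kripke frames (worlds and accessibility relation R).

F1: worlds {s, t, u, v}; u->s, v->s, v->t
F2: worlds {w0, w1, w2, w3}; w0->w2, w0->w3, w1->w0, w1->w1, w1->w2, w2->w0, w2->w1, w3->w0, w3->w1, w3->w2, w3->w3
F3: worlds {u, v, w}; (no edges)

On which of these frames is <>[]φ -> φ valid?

F3

The schema corresponds to a generalized confluence (Geach) condition: forall x forall y (xRy -> exists w (yRw & x = w)).
F1: fails — uRs but no w with sRw and u=w.
F2: fails — w1Rw0 but no w with w0Rw and w1=w.
F3: satisfies the condition.
Valid on: F3.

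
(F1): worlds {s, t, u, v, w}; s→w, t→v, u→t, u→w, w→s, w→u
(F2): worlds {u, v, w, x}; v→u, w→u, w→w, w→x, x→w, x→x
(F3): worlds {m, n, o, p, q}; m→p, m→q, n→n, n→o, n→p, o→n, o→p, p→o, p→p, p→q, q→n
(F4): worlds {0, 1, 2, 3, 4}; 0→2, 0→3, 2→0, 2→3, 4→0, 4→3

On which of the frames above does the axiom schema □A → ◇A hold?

The schema corresponds to seriality: ∀x ∃y Rxy.
(F1): fails — world v has no successor.
(F2): fails — world u has no successor.
(F3): ✓.
(F4): fails — world 1 has no successor.

(F3)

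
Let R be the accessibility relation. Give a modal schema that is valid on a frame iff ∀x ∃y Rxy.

□p → ◇p

This is seriality; the standard corresponding axiom is D: □p → ◇p.
Suppose □p→◇p is valid. At any x set V(p)=W. Then □p at x, so ◇p at x, so x has a successor.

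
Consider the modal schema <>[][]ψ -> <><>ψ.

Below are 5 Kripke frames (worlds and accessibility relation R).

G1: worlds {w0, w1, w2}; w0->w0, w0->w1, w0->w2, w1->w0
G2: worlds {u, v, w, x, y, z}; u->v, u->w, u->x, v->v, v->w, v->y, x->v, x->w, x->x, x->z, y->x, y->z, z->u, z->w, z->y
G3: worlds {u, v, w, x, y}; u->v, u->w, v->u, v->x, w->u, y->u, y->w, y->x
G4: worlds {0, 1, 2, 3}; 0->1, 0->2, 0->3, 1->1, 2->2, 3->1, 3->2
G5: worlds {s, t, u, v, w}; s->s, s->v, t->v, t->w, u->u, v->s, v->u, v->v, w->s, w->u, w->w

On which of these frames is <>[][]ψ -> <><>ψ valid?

Frame correspondent (Sahlqvist): forall x forall y (xRy -> exists w (y R^2 w & x R^2 w)) — i.e. a generalized confluence (Geach) condition.
G1: fails — w0Rw2 but no w with w2R²w and w0R²w.
G2: fails — uRw but no t with wR²t and uR²t.
G3: fails — uRv but no t with vR²t and uR²t.
G4: condition met.
G5: condition met.
Valid on: G4, G5.

G4, G5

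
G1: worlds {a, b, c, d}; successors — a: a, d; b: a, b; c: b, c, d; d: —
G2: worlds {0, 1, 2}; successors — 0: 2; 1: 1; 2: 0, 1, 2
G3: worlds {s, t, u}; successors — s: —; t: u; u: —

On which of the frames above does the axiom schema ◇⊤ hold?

This is the axiom for seriality; its first-order frame correspondent is ∀x ∃y Rxy.
G1: fails — world d has no successor.
G2: ✓.
G3: fails — world s has no successor.

G2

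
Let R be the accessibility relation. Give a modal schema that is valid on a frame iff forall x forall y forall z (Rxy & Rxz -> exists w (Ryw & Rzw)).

The condition is convergence. The .2 schema ◇□q → □◇q defines it.

◇□q → □◇q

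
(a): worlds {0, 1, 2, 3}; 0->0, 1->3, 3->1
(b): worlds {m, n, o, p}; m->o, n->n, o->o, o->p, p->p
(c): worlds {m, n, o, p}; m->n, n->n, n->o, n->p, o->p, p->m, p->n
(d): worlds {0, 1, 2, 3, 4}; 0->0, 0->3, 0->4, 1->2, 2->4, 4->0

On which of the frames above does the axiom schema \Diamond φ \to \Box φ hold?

Frame correspondent (Sahlqvist): \forall x \forall y \forall z (Rxy \wedge Rxz \to y = z) — i.e. partial functionality.
(a): condition met.
(b): fails — o sees both o and p.
(c): fails — n sees both n and o.
(d): fails — 0 sees both 0 and 3.
Valid on: (a).

(a)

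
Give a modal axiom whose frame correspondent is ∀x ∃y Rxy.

□p → ◇p

The condition is seriality. The D schema □p → ◇p defines it.
Suppose □p→◇p is valid. At any x set V(p)=W. Then □p at x, so ◇p at x, so x has a successor.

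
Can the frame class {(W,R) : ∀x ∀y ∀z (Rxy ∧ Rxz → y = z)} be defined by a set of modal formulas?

Yes — defined by ◇q → □q

This is a Sahlqvist condition; the CD axiom ◇q → □q defines it.
Suppose ◇q→□q is valid. Take Rxy, Rxz and set V(q)={y}. Then ◇q at x, so □q at x, so q at z, i.e. z=y.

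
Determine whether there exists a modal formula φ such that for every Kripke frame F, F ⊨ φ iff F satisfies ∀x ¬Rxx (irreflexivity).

If a class were modally definable it would be closed under surjective bounded morphisms (Goldblatt–Thomason).
The 5-cycle (worlds 0,1,2,3,4 with 0→1→2→3→4→0) is irreflexive, and the map sending every world to a single reflexive point • is a surjective bounded morphism (forth: every edge maps to (•,•); back: every world has a successor). So any modal formula valid on the 5-cycle is also valid on the reflexive point, which is not irreflexive.
So the class is not modally definable.

No — not modally definable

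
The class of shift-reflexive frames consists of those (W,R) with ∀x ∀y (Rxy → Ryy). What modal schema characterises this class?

□(□s → s)

This is shift-reflexivity; the standard corresponding axiom is T□: □(□s → s).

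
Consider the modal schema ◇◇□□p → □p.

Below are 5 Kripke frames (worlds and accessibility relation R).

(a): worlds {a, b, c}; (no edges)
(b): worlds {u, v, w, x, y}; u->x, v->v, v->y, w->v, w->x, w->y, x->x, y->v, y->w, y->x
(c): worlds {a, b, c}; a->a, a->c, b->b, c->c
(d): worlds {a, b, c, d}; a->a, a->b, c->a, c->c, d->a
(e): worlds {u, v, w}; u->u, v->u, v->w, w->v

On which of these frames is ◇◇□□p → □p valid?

This is the axiom for a generalized confluence (Geach) condition; its first-order frame correspondent is ∀x ∀y ∀z ((xR²y ∧ xRz) → ∃w (yR²w ∧ z = w)).
(a): condition met.
(b): fails — vR²x, vRv but no t with xR²t and v=t.
(c): fails — aR²c, aRa but no w with cR²w and a=w.
(d): fails — aR²b, aRa but no w with bR²w and a=w.
(e): fails — vR²u, vRw but no t with uR²t and w=t.

(a)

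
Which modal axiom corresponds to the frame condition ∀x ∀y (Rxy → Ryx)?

A defining formula is ψ → □◇ψ (the B axiom).
Suppose ψ→□◇ψ is valid. Take Rxy and set V(ψ)={x}. Then ψ at x, so □◇ψ at x, so ◇ψ at y, so some z with Ryz has ψ; z=x, i.e. Ryx.

ψ → □◇ψ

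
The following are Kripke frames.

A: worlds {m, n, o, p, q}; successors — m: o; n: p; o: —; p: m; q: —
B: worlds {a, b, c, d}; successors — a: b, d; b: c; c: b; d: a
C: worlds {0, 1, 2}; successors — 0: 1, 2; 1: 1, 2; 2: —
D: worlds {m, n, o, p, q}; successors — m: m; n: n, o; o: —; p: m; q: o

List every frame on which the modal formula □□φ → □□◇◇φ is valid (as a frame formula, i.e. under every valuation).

Frame correspondent (Sahlqvist): ∀x ∀z (xR²z → ∃w (xR²w ∧ zR²w)) — i.e. a generalized confluence (Geach) condition.
A: fails — nR²m but no w with nR²w and mR²w.
B: ✓.
C: fails — 0R²2 but no w with 0R²w and 2R²w.
D: fails — nR²o but no w with nR²w and oR²w.
Valid on: B.

B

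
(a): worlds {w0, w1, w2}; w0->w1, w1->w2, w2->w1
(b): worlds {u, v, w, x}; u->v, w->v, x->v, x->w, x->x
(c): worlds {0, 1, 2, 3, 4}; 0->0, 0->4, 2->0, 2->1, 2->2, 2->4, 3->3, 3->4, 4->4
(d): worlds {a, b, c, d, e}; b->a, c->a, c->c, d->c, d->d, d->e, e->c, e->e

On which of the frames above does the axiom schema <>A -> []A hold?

The schema corresponds to partial functionality: forall x forall y forall z (Rxy & Rxz -> y = z).
(a): ✓.
(b): fails — x sees both v and w.
(c): fails — 0 sees both 0 and 4.
(d): fails — c sees both a and c.

(a)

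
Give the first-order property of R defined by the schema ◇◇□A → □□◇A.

This is a Sahlqvist (Geach-type) schema ◇^2□^1A → □^2◇^1A.
First-order correspondent: ∀x ∀y ∀z ((xR²y ∧ xR²z) → ∃w (yRw ∧ zRw)).

∀x ∀y ∀z ((xR²y ∧ xR²z) → ∃w (yRw ∧ zRw))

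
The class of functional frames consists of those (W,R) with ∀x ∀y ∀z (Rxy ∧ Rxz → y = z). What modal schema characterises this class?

This is partial functionality; the standard corresponding axiom is CD: ◇ψ → □ψ.

◇ψ → □ψ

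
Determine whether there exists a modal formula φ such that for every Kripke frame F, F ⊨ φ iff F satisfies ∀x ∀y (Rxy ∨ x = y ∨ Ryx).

Any modally definable frame class is closed under disjoint unions.
Take 2 disjoint single-world reflexive frames: each is trivially connected, but their disjoint union has 2 worlds with no edge between distinct components, so it is not connected.
So no modal formula (or set of formulas) defines exactly the connected frames.

No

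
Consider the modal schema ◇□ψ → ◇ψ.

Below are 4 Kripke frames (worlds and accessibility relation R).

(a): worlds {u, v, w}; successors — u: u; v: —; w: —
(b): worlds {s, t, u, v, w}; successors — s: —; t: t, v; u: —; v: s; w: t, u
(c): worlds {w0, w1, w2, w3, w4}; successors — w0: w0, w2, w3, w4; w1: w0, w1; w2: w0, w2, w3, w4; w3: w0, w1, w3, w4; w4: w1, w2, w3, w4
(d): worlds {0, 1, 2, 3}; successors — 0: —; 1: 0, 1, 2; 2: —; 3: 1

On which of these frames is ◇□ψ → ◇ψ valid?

This is the axiom for a generalized confluence (Geach) condition; its first-order frame correspondent is ∀x ∀y (xRy → ∃w (yRw ∧ xRw)).
(a): satisfies the condition.
(b): fails — tRv but no w* with vRw* and tRw*.
(c): satisfies the condition.
(d): fails — 1R0 but no w with 0Rw and 1Rw.
Valid on: (a), (c).

(a), (c)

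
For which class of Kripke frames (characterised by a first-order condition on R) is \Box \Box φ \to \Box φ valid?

Suppose □□φ→□φ is valid. Take Rxy and set V(φ)={w : xR²w}. Then □□φ at x, so □φ at x, so φ at y, i.e. ∃z(Rxz∧Rzy).
Conversely, any frame satisfying \forall x \forall y (Rxy \to \exists z (Rxz \wedge Rzy)) validates the schema.
Frame condition: \forall x \forall y (Rxy \to \exists z (Rxz \wedge Rzy)).

density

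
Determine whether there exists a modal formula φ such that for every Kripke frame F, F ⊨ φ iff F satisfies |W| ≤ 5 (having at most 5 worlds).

If a class were modally definable it would be closed under disjoint unions (Goldblatt–Thomason).
Any modal formula valid on each of 6 disjoint one-world frames is valid on their disjoint union (validity is preserved under disjoint unions). Each one-world frame has |W|=1≤5, but the union has |W|=6.
Hence having at most 5 worlds is not modally definable.

No — not modally definable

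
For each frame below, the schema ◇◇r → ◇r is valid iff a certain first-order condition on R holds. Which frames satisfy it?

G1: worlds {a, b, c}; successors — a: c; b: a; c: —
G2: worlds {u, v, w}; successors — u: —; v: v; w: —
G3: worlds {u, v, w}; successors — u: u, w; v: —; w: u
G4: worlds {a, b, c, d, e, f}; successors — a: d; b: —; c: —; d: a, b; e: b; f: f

G2

This is the axiom for transitivity; its first-order frame correspondent is ∀x ∀y ∀z (Rxy ∧ Ryz → Rxz).
G1: fails — Rba and Rac but not Rbc.
G2: satisfies the condition.
G3: fails — Rwu and Ruw but not Rww.
G4: fails — Rad and Rdb but not Rab.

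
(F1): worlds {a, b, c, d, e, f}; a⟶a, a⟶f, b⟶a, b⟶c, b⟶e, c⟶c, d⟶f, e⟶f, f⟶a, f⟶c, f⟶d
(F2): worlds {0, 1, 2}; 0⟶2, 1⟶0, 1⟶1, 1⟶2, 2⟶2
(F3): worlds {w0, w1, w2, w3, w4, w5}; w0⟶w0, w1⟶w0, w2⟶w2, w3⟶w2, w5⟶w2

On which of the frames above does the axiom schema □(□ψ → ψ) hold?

Frame correspondent (Sahlqvist): ∀x ∀y (Rxy → Ryy) — i.e. shift-reflexivity.
(F1): fails — Rdf but not Rff.
(F2): fails — R10 but not R00.
(F3): satisfies the condition.
Valid on: (F3).

(F3)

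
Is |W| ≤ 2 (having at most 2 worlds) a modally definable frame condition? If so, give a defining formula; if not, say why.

Any modally definable frame class is closed under disjoint unions.
Any modal formula valid on each of 3 disjoint one-world frames is valid on their disjoint union (validity is preserved under disjoint unions). Each one-world frame has |W|=1≤2, but the union has |W|=3.
Hence having at most 2 worlds is not modally definable.

Not modally definable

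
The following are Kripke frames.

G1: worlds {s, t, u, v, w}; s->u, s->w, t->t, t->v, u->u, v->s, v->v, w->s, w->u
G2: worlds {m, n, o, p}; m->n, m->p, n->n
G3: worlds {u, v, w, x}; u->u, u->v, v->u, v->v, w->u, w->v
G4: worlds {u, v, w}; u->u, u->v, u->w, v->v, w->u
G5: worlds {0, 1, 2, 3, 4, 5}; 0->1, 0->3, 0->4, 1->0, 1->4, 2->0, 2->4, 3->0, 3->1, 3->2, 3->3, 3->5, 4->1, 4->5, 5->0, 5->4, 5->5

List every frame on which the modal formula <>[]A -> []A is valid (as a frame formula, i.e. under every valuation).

The schema corresponds to the Euclidean property: forall x forall y forall z (Rxy & Rxz -> Ryz).
G1: fails — Rsw and Rsw but not Rww.
G2: fails — Rmn and Rmp but not Rnp.
G3: ✓.
G4: fails — Ruv and Ruw but not Rvw.
G5: fails — R01 and R01 but not R11.
Valid on: G3.

G3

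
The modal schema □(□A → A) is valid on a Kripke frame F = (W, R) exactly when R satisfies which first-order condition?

Shift-reflexivity

Suppose □(□A→A) is valid. Take Rxy and set V(A)={w : Ryw}. Then at y, □A holds; since □(□A→A) at x, □A→A at y, so A at y, i.e. Ryy.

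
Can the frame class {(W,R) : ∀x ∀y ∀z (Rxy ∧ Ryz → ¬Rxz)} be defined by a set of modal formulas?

If a class were modally definable it would be closed under surjective bounded morphisms (Goldblatt–Thomason).
The 7-cycle (worlds s,t,u,v,w,x,y with s→t→u→v→w→x→y→s) is intransitive. Mapping every world to a single reflexive point • is a surjective bounded morphism; the reflexive point is not intransitive (R••∧R•• but R••).
So no modal formula (or set of formulas) defines exactly the intransitive frames.

No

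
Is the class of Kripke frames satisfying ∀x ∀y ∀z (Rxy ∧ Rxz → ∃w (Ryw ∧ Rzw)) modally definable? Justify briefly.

Yes, by ◇□q → □◇q

This is a Sahlqvist condition; the .2 axiom ◇□q → □◇q defines it.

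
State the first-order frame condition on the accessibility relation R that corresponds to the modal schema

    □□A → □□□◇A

This is a Sahlqvist (Geach-type) schema ◇^0□^2A → □^3◇^1A.
Minimal-valuation argument: fix x; take any y with xR^0y and any z with xR^3z. Set V(A) to the set of worlds R-reachable from y in exactly 2 steps. Then □^2A holds at y, so the antecedent holds at x; validity forces ◇^1A at z, giving a w with zR^1w and yR^2w.
First-order correspondent: ∀x ∀z (xR³z → ∃w (xR²w ∧ zRw)).

∀x ∀z (xR³z → ∃w (xR²w ∧ zRw))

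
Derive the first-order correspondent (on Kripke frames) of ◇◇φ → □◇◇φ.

This is a Sahlqvist (Geach-type) schema ◇^2□^0φ → □^1◇^2φ.
Minimal-valuation argument: fix x; take any y with xR^2y and any z with xR^1z. Set V(φ) to the set of worlds R-reachable from y in exactly 0 steps. Then □^0φ holds at y, so the antecedent holds at x; validity forces ◇^2φ at z, giving a w with zR^2w and yR^0w.
First-order correspondent: ∀x ∀y ∀z ((xR²y ∧ xRz) → ∃w (y = w ∧ zR²w)).

∀x ∀y ∀z ((xR²y ∧ xRz) → ∃w (y = w ∧ zR²w))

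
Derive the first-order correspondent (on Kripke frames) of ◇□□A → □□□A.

∀x ∀y ∀z ((xRy ∧ xR³z) → ∃w (yR²w ∧ z = w))

This is a Sahlqvist (Geach-type) schema ◇^1□^2A → □^3◇^0A.
Minimal-valuation argument: fix x; take any y with xR^1y and any z with xR^3z. Set V(A) to the set of worlds R-reachable from y in exactly 2 steps. Then □^2A holds at y, so the antecedent holds at x; validity forces ◇^0A at z, giving a w with zR^0w and yR^2w.
First-order correspondent: ∀x ∀y ∀z ((xRy ∧ xR³z) → ∃w (yR²w ∧ z = w)).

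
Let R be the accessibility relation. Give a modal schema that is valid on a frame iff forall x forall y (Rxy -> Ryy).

□(□p → p)

The condition is shift-reflexivity. The T□ schema □(□p → p) defines it.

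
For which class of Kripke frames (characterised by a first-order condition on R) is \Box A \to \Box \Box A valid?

Transitivity

This is the 4 axiom.
It corresponds to transitivity: \forall x \forall y \forall z (Rxy \wedge Ryz \to Rxz).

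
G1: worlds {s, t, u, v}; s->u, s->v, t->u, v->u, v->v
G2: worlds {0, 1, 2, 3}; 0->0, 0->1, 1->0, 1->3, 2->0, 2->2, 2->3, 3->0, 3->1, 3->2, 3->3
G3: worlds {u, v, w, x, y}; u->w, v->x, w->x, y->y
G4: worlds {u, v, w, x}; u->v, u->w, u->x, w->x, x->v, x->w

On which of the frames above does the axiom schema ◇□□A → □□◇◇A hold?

G2

This is the axiom for a generalized confluence (Geach) condition; its first-order frame correspondent is ∀x ∀y ∀z ((xRy ∧ xR²z) → ∃w (yR²w ∧ zR²w)).
G1: fails — sRu, sR²u but no w with uR²w and uR²w.
G2: holds.
G3: fails — uRw, uR²x but no t with wR²t and xR²t.
G4: fails — uRv, uR²v but no t with vR²t and vR²t.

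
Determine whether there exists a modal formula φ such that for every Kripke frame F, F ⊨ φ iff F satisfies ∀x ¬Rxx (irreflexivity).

If a class were modally definable it would be closed under surjective bounded morphisms (Goldblatt–Thomason).
The 3-cycle (worlds a,b,c with a→b→c→a) is irreflexive, and the map sending every world to a single reflexive point • is a surjective bounded morphism (forth: every edge maps to (•,•); back: every world has a successor). So any modal formula valid on the 3-cycle is also valid on the reflexive point, which is not irreflexive.
So the class is not modally definable.

Not modally definable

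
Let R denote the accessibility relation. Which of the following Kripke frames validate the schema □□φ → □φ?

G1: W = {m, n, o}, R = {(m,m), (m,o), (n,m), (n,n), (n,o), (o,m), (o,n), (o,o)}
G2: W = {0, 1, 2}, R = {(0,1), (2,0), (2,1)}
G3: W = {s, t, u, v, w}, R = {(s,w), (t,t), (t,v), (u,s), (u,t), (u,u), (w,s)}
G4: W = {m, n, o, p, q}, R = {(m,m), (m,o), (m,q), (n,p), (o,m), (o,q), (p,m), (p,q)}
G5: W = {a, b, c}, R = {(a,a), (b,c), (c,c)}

Frame correspondent (Sahlqvist): ∀x ∀y (Rxy → ∃z (Rxz ∧ Rzy)) — i.e. density.
G1: condition met.
G2: fails — R01 but no z with R0z and Rz1.
G3: fails — Rsw but no z with Rsz and Rzw.
G4: fails — Rnp but no z with Rnz and Rzp.
G5: condition met.

G1, G5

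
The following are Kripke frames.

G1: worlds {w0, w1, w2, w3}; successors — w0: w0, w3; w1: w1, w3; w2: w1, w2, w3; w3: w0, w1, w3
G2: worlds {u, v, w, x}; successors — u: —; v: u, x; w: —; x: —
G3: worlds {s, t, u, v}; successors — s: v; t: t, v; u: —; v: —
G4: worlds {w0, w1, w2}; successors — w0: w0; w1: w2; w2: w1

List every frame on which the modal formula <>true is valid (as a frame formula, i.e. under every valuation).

G1, G4

The schema corresponds to seriality: forall x exists y Rxy.
G1: condition met.
G2: fails — world u has no successor.
G3: fails — world u has no successor.
G4: condition met.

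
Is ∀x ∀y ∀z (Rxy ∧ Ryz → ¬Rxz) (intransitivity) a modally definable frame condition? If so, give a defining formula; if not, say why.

Any modally definable frame class is closed under surjective bounded morphisms.
The 5-cycle (worlds a,b,c,d,e with a→b→c→d→e→a) is intransitive. Mapping every world to a single reflexive point • is a surjective bounded morphism; the reflexive point is not intransitive (R••∧R•• but R••).
So no modal formula (or set of formulas) defines exactly the intransitive frames.

No — not modally definable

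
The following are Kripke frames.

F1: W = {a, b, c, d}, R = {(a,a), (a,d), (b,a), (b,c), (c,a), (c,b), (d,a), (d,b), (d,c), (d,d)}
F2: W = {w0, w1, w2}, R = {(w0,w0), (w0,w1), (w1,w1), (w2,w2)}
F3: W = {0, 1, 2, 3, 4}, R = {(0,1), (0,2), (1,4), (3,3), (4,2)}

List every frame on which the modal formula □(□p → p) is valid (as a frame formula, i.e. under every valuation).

F2

Frame correspondent (Sahlqvist): ∀x ∀y (Rxy → Ryy) — i.e. shift-reflexivity.
F1: fails — Rbc but not Rcc.
F2: ✓.
F3: fails — R02 but not R22.
Valid on: F2.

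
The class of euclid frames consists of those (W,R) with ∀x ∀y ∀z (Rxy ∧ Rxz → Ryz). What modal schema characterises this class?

The condition is the Euclidean property. The 5 schema ◇r → □◇r defines it.
Suppose ◇r→□◇r is valid. Take Rxy, Rxz and set V(r)={y}. Then ◇r at x, so □◇r at x, so ◇r at z, so some w with Rzw has r; w=y, i.e. Rzy. By symmetry of the argument, Ryz.

◇r → □◇r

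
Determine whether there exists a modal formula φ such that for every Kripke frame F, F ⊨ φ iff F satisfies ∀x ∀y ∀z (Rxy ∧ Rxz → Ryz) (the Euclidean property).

Yes, by ◇p → □◇p

Yes: it is the Euclidean property, defined by the 5 schema ◇p → □◇p.
Suppose ◇p→□◇p is valid. Take Rxy, Rxz and set V(p)={y}. Then ◇p at x, so □◇p at x, so ◇p at z, so some w with Rzw has p; w=y, i.e. Rzy. By symmetry of the argument, Ryz.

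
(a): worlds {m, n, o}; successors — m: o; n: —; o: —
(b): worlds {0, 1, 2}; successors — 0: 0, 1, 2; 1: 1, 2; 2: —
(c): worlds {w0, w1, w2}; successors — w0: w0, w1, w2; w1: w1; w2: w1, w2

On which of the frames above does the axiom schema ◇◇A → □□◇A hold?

(a)

This is the axiom for a generalized confluence (Geach) condition; its first-order frame correspondent is ∀x ∀y ∀z ((xR²y ∧ xR²z) → ∃w (y = w ∧ zRw)).
(a): ✓.
(b): fails — 0R²0, 0R²1 but no w with 0=w and 1Rw.
(c): fails — w0R²w0, w0R²w1 but no w with w0=w and w1Rw.
Valid on: (a).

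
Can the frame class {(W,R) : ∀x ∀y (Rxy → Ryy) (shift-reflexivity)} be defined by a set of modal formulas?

Yes — defined by □(□q → q)

The condition is shift-reflexivity. A defining modal formula is □(□q → q).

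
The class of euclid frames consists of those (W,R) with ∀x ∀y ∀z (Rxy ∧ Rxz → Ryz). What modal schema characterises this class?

The condition is the Euclidean property. The 5 schema ◇r → □◇r defines it.

◇r → □◇r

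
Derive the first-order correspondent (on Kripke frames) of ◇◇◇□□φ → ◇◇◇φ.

∀x ∀y (xR³y → ∃w (yR²w ∧ xR³w))

This is a Sahlqvist (Geach-type) schema ◇^3□^2φ → □^0◇^3φ.
Minimal-valuation argument: fix x; take any y with xR^3y and any z with xR^0z. Set V(φ) to the set of worlds R-reachable from y in exactly 2 steps. Then □^2φ holds at y, so the antecedent holds at x; validity forces ◇^3φ at z, giving a w with zR^3w and yR^2w.
First-order correspondent: ∀x ∀y (xR³y → ∃w (yR²w ∧ xR³w)).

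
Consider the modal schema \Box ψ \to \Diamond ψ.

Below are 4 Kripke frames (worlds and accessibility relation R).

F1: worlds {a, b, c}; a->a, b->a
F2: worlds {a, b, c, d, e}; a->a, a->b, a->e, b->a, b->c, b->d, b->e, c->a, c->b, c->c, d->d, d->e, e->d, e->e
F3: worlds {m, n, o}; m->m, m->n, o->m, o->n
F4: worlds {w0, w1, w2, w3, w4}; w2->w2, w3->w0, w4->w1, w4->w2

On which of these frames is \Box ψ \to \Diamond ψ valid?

The schema corresponds to seriality: \forall x \exists y Rxy.
F1: fails — world c has no successor.
F2: satisfies the condition.
F3: fails — world n has no successor.
F4: fails — world w0 has no successor.
Valid on: F2.

F2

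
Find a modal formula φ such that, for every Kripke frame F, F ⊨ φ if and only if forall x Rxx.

□p → p

This is reflexivity; the standard corresponding axiom is T: □p → p.
Suppose □p→p is valid. At any x set V(p)={w : Rxw}. Then □p holds at x, so p holds at x, i.e. Rxx.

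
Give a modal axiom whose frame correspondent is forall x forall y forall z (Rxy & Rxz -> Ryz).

This is the Euclidean property; the standard corresponding axiom is 5: ◇p → □◇p.

◇p → □◇p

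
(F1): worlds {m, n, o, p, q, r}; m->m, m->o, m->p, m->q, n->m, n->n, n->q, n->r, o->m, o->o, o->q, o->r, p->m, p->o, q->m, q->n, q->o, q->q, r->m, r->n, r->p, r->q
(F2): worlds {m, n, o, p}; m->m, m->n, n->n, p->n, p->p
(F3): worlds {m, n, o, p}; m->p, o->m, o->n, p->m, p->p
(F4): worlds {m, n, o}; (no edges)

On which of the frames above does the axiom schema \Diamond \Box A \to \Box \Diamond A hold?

This is the axiom for convergence; its first-order frame correspondent is \forall x \forall y \forall z (Rxy \wedge Rxz \to \exists w (Ryw \wedge Rzw)).
(F1): ✓.
(F2): ✓.
(F3): fails — Rom and Ron but m and n have no common successor.
(F4): ✓.
Valid on: (F1), (F2), (F4).

(F1), (F2), (F4)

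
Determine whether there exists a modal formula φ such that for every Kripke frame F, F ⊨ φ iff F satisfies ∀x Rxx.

Definable; □p → p defines it

This is a Sahlqvist condition; the T axiom □p → p defines it.
Suppose □p→p is valid. At any x set V(p)={w : Rxw}. Then □p holds at x, so p holds at x, i.e. Rxx.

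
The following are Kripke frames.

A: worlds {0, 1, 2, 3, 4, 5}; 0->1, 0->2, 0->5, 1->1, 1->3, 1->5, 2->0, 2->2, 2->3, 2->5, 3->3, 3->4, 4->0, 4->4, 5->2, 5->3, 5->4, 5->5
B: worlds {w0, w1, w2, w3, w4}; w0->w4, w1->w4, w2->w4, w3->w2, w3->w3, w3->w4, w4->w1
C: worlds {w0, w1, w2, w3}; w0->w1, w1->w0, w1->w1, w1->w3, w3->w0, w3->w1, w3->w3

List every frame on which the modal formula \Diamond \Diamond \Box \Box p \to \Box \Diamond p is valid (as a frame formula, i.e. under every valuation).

This is the axiom for a generalized confluence (Geach) condition; its first-order frame correspondent is \forall x \forall y \forall z ((x R^2 y \wedge xRz) \to \exists w (y R^2 w \wedge zRw)).
A: fails — 2R²3, 2R0 but no w with 3R²w and 0Rw.
B: fails — w3R²w1, w3Rw2 but no w with w1R²w and w2Rw.
C: satisfies the condition.
Valid on: C.

C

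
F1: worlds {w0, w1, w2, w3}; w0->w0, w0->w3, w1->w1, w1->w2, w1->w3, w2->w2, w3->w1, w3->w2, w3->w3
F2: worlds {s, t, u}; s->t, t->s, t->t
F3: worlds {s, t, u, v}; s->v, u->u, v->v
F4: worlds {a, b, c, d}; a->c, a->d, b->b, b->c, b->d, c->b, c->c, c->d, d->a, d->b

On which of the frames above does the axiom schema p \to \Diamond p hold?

This is the axiom for reflexivity; its first-order frame correspondent is \forall x Rxx.
F1: holds.
F2: fails — world s does not see itself.
F3: fails — world s does not see itself.
F4: fails — world a does not see itself.
Valid on: F1.

F1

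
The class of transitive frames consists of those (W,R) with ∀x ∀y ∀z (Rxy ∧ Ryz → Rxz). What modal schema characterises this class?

This is transitivity; the standard corresponding axiom is 4: □s → □□s.
Suppose □s→□□s is valid. Take Rxy, Ryz and set V(s)={w : Rxw}. Then □s at x, so □□s at x, so □s at y, so s at z, i.e. Rxz.

□s → □□s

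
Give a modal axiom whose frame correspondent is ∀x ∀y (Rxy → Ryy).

This is shift-reflexivity; the standard corresponding axiom is T□: □(□s → s).
Suppose □(□s→s) is valid. Take Rxy and set V(s)={w : Ryw}. Then at y, □s holds; since □(□s→s) at x, □s→s at y, so s at y, i.e. Ryy.

□(□s → s)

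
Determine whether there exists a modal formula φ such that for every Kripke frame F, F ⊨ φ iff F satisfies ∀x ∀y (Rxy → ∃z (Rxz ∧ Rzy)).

Yes, by □□r → □r

The condition is density. A defining modal formula is □□r → □r.
Suppose □□r→□r is valid. Take Rxy and set V(r)={w : xR²w}. Then □□r at x, so □r at x, so r at y, i.e. ∃z(Rxz∧Rzy).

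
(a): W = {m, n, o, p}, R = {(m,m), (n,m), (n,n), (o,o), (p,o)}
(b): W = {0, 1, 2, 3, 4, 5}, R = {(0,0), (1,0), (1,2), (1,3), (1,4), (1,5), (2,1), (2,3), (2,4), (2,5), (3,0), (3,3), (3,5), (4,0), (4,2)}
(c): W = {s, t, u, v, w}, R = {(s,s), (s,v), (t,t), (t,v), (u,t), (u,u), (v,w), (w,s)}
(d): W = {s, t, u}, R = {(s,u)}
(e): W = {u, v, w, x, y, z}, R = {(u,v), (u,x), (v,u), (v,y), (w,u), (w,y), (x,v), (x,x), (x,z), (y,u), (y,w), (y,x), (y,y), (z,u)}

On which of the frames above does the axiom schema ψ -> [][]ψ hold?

(d)

Frame correspondent (Sahlqvist): forall x forall z (x R^2 z -> exists w (x = w & z = w)) — i.e. a generalized confluence (Geach) condition.
(a): fails — nR²m but n ≠ m.
(b): fails — 1R²0 but 1 ≠ 0.
(c): fails — sR²v but s ≠ v.
(d): ✓.
(e): fails — uR²v but u ≠ v.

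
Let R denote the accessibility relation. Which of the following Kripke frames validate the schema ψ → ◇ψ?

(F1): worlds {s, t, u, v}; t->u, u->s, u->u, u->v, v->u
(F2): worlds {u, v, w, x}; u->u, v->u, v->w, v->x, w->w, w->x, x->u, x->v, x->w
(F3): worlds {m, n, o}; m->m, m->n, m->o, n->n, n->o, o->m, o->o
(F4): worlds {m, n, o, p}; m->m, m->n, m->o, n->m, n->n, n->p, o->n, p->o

This is the axiom for reflexivity; its first-order frame correspondent is ∀x Rxx.
(F1): fails — world s does not see itself.
(F2): fails — world v does not see itself.
(F3): satisfies the condition.
(F4): fails — world o does not see itself.

(F3)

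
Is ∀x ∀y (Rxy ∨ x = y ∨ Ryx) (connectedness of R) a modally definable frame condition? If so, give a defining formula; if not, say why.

Any modally definable frame class is closed under disjoint unions.
Take 2 disjoint single-world reflexive frames: each is trivially connected, but their disjoint union has 2 worlds with no edge between distinct components, so it is not connected.
Hence connectedness of R is not modally definable.

No — not modally definable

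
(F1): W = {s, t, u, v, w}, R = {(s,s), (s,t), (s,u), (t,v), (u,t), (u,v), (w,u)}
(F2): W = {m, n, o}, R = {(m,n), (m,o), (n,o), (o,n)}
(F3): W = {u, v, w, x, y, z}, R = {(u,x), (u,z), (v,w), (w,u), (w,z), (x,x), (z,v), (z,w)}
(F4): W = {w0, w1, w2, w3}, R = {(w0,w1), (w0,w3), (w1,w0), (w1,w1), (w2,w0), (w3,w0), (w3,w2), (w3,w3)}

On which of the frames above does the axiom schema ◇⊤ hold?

Frame correspondent (Sahlqvist): ∀x ∃y Rxy — i.e. seriality.
(F1): fails — world v has no successor.
(F2): ✓.
(F3): fails — world y has no successor.
(F4): ✓.

(F2), (F4)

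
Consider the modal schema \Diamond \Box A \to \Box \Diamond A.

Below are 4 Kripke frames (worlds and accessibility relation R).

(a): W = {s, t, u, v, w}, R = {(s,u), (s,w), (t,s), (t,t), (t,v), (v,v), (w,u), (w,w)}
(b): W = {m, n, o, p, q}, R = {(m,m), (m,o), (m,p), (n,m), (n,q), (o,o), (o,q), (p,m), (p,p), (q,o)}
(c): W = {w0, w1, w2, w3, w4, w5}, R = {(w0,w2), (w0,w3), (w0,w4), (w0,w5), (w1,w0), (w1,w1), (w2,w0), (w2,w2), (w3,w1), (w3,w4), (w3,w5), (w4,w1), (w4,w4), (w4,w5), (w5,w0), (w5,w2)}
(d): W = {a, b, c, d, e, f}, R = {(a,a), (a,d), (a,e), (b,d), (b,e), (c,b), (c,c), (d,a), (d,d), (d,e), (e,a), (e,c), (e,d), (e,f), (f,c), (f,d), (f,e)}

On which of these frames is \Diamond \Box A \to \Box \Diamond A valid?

Frame correspondent (Sahlqvist): \forall x \forall y \forall z (Rxy \wedge Rxz \to \exists w (Ryw \wedge Rzw)) — i.e. convergence.
(a): fails — Rsw and Rsu but w and u have no common successor.
(b): fails — Rmo and Rmp but o and p have no common successor.
(c): fails — Rw0w4 and Rw0w5 but w4 and w5 have no common successor.
(d): fails — Rcc and Rcb but c and b have no common successor.
Valid on no frame.

none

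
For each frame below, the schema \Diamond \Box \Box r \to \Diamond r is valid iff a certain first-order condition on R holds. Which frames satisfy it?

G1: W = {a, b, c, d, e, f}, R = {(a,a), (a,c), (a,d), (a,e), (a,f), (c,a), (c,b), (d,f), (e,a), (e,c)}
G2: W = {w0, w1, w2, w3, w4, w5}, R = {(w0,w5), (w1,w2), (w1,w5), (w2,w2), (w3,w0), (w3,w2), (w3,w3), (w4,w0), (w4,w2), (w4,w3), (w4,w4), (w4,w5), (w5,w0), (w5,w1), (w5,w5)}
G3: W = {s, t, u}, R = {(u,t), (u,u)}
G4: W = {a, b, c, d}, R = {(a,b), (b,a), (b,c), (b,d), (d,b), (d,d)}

G2

This is the axiom for a generalized confluence (Geach) condition; its first-order frame correspondent is \forall x \forall y (xRy \to \exists w (y R^2 w \wedge xRw)).
G1: fails — aRd but no w with dR²w and aRw.
G2: satisfies the condition.
G3: fails — uRt but no w with tR²w and uRw.
G4: fails — bRc but no w with cR²w and bRw.
Valid on: G2.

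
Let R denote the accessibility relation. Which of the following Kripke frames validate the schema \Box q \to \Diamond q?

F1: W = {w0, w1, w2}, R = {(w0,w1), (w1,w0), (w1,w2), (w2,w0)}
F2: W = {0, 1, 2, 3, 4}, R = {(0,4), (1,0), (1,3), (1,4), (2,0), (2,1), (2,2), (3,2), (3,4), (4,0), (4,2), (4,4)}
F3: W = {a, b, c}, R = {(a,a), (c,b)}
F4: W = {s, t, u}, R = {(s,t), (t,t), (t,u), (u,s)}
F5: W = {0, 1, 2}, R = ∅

This is the axiom for seriality; its first-order frame correspondent is \forall x \exists y Rxy.
F1: satisfies the condition.
F2: satisfies the condition.
F3: fails — world b has no successor.
F4: satisfies the condition.
F5: fails — world 0 has no successor.
Valid on: F1, F2, F4.

F1, F2, F4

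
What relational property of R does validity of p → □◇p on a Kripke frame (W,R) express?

symmetry

Suppose p→□◇p is valid. Take Rxy and set V(p)={x}. Then p at x, so □◇p at x, so ◇p at y, so some z with Ryz has p; z=x, i.e. Ryx.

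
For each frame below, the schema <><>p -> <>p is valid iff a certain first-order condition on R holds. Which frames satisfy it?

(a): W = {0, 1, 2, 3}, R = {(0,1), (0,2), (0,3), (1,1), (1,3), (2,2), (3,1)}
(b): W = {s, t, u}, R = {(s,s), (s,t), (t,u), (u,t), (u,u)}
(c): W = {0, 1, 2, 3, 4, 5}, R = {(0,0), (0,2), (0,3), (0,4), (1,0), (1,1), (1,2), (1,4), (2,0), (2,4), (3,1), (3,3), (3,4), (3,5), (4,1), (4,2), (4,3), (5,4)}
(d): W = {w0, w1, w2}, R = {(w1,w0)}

Frame correspondent (Sahlqvist): forall x forall y forall z (Rxy & Ryz -> Rxz) — i.e. transitivity.
(a): fails — R31 and R13 but not R33.
(b): fails — Rtu and Rut but not Rtt.
(c): fails — R10 and R03 but not R13.
(d): holds.

(d)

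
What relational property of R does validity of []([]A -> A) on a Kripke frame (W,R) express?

Suppose □(□A→A) is valid. Take Rxy and set V(A)={w : Ryw}. Then at y, □A holds; since □(□A→A) at x, □A→A at y, so A at y, i.e. Ryy.
Conversely, any frame satisfying forall x forall y (Rxy -> Ryy) validates the schema.
So the correspondent is shift-reflexivity.

Shift-reflexivity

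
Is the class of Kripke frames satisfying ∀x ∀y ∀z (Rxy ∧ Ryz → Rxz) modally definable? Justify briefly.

Yes — defined by □r → □□r

The condition is transitivity. A defining modal formula is □r → □□r.
Suppose □r→□□r is valid. Take Rxy, Ryz and set V(r)={w : Rxw}. Then □r at x, so □□r at x, so □r at y, so r at z, i.e. Rxz.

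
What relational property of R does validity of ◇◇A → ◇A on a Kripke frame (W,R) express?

Equivalently (dual form): □A → □□A.
Suppose □A→□□A is valid. Take Rxy, Ryz and set V(A)={w : Rxw}. Then □A at x, so □□A at x, so □A at y, so A at z, i.e. Rxz.

transitivity: ∀x ∀y ∀z (Rxy ∧ Ryz → Rxz)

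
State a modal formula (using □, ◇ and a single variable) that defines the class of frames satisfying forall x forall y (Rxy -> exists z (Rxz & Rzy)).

This is density; the standard corresponding axiom is C4: □□ψ → □ψ.
Suppose □□ψ→□ψ is valid. Take Rxy and set V(ψ)={w : xR²w}. Then □□ψ at x, so □ψ at x, so ψ at y, i.e. ∃z(Rxz∧Rzy).

□□ψ → □ψ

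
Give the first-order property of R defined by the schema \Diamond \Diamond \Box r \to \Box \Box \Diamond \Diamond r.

\forall x \forall y \forall z ((x R^2 y \wedge x R^2 z) \to \exists w (yRw \wedge z R^2 w))

This is a Sahlqvist (Geach-type) schema ◇^2□^1r → □^2◇^2r.
First-order correspondent: \forall x \forall y \forall z ((x R^2 y \wedge x R^2 z) \to \exists w (yRw \wedge z R^2 w)).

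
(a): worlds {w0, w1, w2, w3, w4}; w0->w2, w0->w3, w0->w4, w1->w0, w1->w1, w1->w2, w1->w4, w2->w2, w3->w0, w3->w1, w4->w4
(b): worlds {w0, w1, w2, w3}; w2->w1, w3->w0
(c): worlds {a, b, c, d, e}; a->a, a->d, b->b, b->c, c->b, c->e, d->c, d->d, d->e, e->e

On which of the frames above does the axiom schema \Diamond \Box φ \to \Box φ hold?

This is the axiom for the Euclidean property; its first-order frame correspondent is \forall x \forall y \forall z (Rxy \wedge Rxz \to Ryz).
(a): fails — Rw0w4 and Rw0w2 but not Rw4w2.
(b): fails — Rw2w1 and Rw2w1 but not Rw1w1.
(c): fails — Rad and Raa but not Rda.
Valid on no frame.

none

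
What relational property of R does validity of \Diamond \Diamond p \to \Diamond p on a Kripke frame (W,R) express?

Equivalently (dual form): □p → □□p.
Suppose □p→□□p is valid. Take Rxy, Ryz and set V(p)={w : Rxw}. Then □p at x, so □□p at x, so □p at y, so p at z, i.e. Rxz.

Transitivity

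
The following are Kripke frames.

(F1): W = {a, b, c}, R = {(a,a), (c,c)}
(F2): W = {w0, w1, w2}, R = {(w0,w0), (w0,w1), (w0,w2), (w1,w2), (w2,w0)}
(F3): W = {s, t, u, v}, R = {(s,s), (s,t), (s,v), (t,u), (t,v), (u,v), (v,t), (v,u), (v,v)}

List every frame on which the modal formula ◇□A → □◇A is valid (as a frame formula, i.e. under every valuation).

(F1), (F3)

Frame correspondent (Sahlqvist): ∀x ∀y ∀z (Rxy ∧ Rxz → ∃w (Ryw ∧ Rzw)) — i.e. convergence.
(F1): satisfies the condition.
(F2): fails — Rw0w1 and Rw0w2 but w1 and w2 have no common successor.
(F3): satisfies the condition.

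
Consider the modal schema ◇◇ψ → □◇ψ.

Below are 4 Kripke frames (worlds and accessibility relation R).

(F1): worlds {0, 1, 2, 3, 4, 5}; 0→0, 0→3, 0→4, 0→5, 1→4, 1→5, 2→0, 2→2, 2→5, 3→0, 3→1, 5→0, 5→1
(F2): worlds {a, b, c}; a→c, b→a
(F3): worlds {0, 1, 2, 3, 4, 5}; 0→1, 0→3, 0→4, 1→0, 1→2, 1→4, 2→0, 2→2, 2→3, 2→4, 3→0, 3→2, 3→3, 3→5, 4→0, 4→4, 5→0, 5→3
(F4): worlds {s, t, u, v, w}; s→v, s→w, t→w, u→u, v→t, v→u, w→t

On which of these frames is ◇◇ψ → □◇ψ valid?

(F2)

This is the axiom for a generalized confluence (Geach) condition; its first-order frame correspondent is ∀x ∀y ∀z ((xR²y ∧ xRz) → ∃w (y = w ∧ zRw)).
(F1): fails — 0R²0, 0R4 but no w with 0=w and 4Rw.
(F2): ✓.
(F3): fails — 0R²2, 0R4 but no w with 2=w and 4Rw.
(F4): fails — sR²u, sRw but no w* with u=w* and wRw*.
Valid on: (F2).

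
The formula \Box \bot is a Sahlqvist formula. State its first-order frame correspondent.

□⊥ is valid iff no world has any successor (otherwise □⊥ fails at any world with one).

Emptiness of R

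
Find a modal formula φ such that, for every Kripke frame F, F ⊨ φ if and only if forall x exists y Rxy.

The condition is seriality. The D schema □r → ◇r defines it.

□r → ◇r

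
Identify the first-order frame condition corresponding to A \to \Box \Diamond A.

symmetry: \forall x \forall y (Rxy \to Ryx)

Suppose A→□◇A is valid. Take Rxy and set V(A)={x}. Then A at x, so □◇A at x, so ◇A at y, so some z with Ryz has A; z=x, i.e. Ryx.
Conversely, any frame satisfying \forall x \forall y (Rxy \to Ryx) validates the schema.
Frame condition: \forall x \forall y (Rxy \to Ryx).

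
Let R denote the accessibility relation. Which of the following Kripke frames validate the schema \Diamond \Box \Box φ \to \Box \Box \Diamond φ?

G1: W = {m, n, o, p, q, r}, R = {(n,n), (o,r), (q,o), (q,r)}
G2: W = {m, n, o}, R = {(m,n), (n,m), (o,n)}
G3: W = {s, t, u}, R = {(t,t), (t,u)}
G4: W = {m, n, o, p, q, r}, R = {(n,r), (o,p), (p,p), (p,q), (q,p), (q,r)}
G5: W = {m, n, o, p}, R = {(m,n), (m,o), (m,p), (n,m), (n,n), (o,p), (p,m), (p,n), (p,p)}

G2, G5

The schema corresponds to a generalized confluence (Geach) condition: \forall x \forall y \forall z ((xRy \wedge x R^2 z) \to \exists w (y R^2 w \wedge zRw)).
G1: fails — qRo, qR²r but no w with oR²w and rRw.
G2: ✓.
G3: fails — tRt, tR²u but no w with tR²w and uRw.
G4: fails — pRp, pR²r but no w with pR²w and rRw.
G5: ✓.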